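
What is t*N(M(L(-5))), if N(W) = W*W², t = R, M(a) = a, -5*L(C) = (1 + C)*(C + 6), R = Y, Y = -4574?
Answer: -292736/125 ≈ -2341.9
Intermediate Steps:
R = -4574
L(C) = -(1 + C)*(6 + C)/5 (L(C) = -(1 + C)*(C + 6)/5 = -(1 + C)*(6 + C)/5)
t = -4574
N(W) = W³
t*N(M(L(-5))) = -4574*(-6/5 - 7/5*(-5) - ⅕*(-5)²)³ = -4574*(-6/5 + 7 - ⅕*25)³ = -4574*(-6/5 + 7 - 5)³ = -4574*(⅘)³ = -4574*64/125 = -292736/125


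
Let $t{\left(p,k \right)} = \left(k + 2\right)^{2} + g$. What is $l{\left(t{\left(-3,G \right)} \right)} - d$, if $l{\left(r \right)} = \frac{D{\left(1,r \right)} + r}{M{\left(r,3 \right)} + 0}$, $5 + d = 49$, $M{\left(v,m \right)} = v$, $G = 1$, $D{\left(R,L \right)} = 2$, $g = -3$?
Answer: $- \frac{128}{3} \approx -42.667$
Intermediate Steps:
$d = 44$ ($d = -5 + 49 = 44$)
$t{\left(p,k \right)} = -3 + \left(2 + k\right)^{2}$ ($t{\left(p,k \right)} = \left(k + 2\right)^{2} - 3 = \left(2 + k\right)^{2} - 3 = -3 + \left(2 + k\right)^{2}$)
$l{\left(r \right)} = \frac{2 + r}{r}$ ($l{\left(r \right)} = \frac{2 + r}{r + 0} = \frac{2 + r}{r}$)
$l{\left(t{\left(-3,G \right)} \right)} - d = \frac{2 - \left(3 - \left(2 + 1\right)^{2}\right)}{-3 + \left(2 + 1\right)^{2}} - 44 = \frac{2 - \left(3 - 3^{2}\right)}{-3 + 3^{2}} - 44 = \frac{2 + \left(-3 + 9\right)}{-3 + 9} - 44 = \frac{2 + 6}{6} - 44 = \frac{1}{6} \cdot 8 - 44 = \frac{4}{3} - 44 = - \frac{128}{3}$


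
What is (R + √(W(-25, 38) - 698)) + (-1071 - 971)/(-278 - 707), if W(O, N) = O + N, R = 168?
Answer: 167522/985 + I*√685 ≈ 170.07 + 26.173*I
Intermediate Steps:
W(O, N) = N + O
(R + √(W(-25, 38) - 698)) + (-1071 - 971)/(-278 - 707) = (168 + √((38 - 25) - 698)) + (-1071 - 971)/(-278 - 707) = (168 + √(13 - 698)) - 2042/(-985) = (168 + √(-685)) - 2042*(-1/985) = (168 + I*√685) + 2042/985 = 167522/985 + I*√685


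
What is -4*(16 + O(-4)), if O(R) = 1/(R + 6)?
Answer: -66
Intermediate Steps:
O(R) = 1/(6 + R)
-4*(16 + O(-4)) = -4*(16 + 1/(6 - 4)) = -4*(16 + 1/2) = -4*33/2 = -66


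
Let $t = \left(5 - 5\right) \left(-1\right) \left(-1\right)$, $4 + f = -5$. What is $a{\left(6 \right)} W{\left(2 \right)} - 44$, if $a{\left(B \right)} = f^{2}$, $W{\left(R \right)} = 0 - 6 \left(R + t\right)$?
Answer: $-1016$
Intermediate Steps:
$f = -9$ ($f = -4 - 5 = -9$)
$t = 0$ ($t = 0 \left(-1\right) \left(-1\right) = 0 \left(-1\right) = 0$)
$W{\left(R \right)} = - 6 R$ ($W{\left(R \right)} = 0 - 6 \left(R + 0\right) = 0 - 6 R = - 6 R$)
$a{\left(B \right)} = 81$ ($a{\left(B \right)} = \left(-9\right)^{2} = 81$)
$a{\left(6 \right)} W{\left(2 \right)} - 44 = 81 \left(\left(-6\right) 2\right) - 44 = 81 \left(-12\right) - 44 = -972 - 44 = -1016$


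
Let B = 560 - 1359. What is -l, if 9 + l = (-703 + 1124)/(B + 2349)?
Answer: 13529/1550 ≈ 8.7284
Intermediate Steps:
B = -799
l = -13529/1550 (l = -9 + (-703 + 1124)/(-799 + 2349) = -9 + 421/1550 = -13529/1550 ≈ -8.7284)
-l = -1*(-13529/1550) = 13529/1550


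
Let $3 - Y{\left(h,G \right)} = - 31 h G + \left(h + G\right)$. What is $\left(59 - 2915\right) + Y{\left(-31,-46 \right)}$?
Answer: $41430$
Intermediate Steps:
$Y{\left(h,G \right)} = 3 - G - h + 31 G h$ ($Y{\left(h,G \right)} = 3 - \left(- 31 h G + \left(h + G\right)\right) = 3 - \left(- 31 G h + \left(G + h\right)\right) = 3 - \left(G + h - 31 G h\right) = 3 - G - h + 31 G h$)
$\left(59 - 2915\right) + Y{\left(-31,-46 \right)} = \left(59 - 2915\right) + \left(3 - -46 - -31 + 31 \left(-46\right) \left(-31\right)\right) = -2856 + \left(3 + 46 + 31 + 44206\right) = -2856 + 44286 = 41430$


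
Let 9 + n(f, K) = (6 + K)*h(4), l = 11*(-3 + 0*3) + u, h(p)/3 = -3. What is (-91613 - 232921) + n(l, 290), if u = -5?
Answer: -327207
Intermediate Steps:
h(p) = -9 (h(p) = 3*(-3) = -9)
l = -38 (l = 11*(-3 + 0*3) - 5 = 11*(-3 + 0) - 5 = 11*(-3) - 5 = -33 - 5 = -38)
n(f, K) = -63 - 9*K (n(f, K) = -9 + (6 + K)*(-9) = -9 + (-54 - 9*K) = -63 - 9*K)
(-91613 - 232921) + n(l, 290) = (-91613 - 232921) + (-63 - 9*290) = -324534 + (-63 - 2610) = -324534 - 2673 = -327207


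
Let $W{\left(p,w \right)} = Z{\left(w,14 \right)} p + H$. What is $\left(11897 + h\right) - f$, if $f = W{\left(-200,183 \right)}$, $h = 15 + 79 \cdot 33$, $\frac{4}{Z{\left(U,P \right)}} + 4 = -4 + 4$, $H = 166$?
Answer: $14153$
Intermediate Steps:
$Z{\left(U,P \right)} = -1$ ($Z{\left(U,P \right)} = \frac{4}{-4 + \left(-4 + 4\right)} = \frac{4}{-4 + 0} = \frac{4}{-4} = 4 \left(- \frac{1}{4}\right) = -1$)
$h = 2622$ ($h = 15 + 2607 = 2622$)
$W{\left(p,w \right)} = 166 - p$ ($W{\left(p,w \right)} = - p + 166 = 166 - p$)
$f = 366$ ($f = 166 - -200 = 166 + 200 = 366$)
$\left(11897 + h\right) - f = \left(11897 + 2622\right) - 366 = 14519 - 366 = 14153$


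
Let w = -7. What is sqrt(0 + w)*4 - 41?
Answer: -41 + 4*I*sqrt(7) ≈ -41.0 + 10.583*I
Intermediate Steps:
sqrt(0 + w)*4 - 41 = sqrt(0 - 7)*4 - 41 = sqrt(-7)*4 - 41 = (I*sqrt(7))*4 - 41 = 4*I*sqrt(7) - 41 = -41 + 4*I*sqrt(7)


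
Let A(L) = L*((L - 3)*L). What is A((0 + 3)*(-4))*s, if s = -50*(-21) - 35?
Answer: -2192400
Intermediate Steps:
A(L) = L²*(-3 + L) (A(L) = L*((-3 + L)*L) = L*(L*(-3 + L)) = L²*(-3 + L))
s = 1015 (s = 1050 - 35 = 1015)
A((0 + 3)*(-4))*s = (((0 + 3)*(-4))²*(-3 + (0 + 3)*(-4)))*1015 = ((3*(-4))²*(-3 + 3*(-4)))*1015 = ((-12)²*(-3 - 12))*1015 = (144*(-15))*1015 = -2160*1015 = -2192400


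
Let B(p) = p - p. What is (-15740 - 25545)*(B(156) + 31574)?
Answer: -1303532590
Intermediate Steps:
B(p) = 0
(-15740 - 25545)*(B(156) + 31574) = (-15740 - 25545)*(0 + 31574) = -41285*31574 = -1303532590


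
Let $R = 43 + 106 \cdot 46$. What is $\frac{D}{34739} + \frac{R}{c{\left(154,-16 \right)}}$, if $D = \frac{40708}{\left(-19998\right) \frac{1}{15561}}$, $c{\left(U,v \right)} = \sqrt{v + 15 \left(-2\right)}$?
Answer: $- \frac{35192066}{38595029} - \frac{4919 i \sqrt{46}}{46} \approx -0.91183 - 725.27 i$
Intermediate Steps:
$c{\left(U,v \right)} = \sqrt{-30 + v}$ ($c{\left(U,v \right)} = \sqrt{v - 30} = \sqrt{-30 + v}$)
$D = - \frac{35192066}{1111}$ ($D = \frac{40708}{\left(-19998\right) \frac{1}{15561}} = \frac{40708}{- \frac{2222}{1729}} = 40708 \left(- \frac{1729}{2222}\right) = - \frac{35192066}{1111} \approx -31676.0$)
$R = 4919$ ($R = 43 + 4876 = 4919$)
$\frac{D}{34739} + \frac{R}{c{\left(154,-16 \right)}} = - \frac{35192066}{1111 \cdot 34739} + \frac{4919}{\sqrt{-30 - 16}} = \left(- \frac{35192066}{1111}\right) \frac{1}{34739} + \frac{4919}{\sqrt{-46}} = - \frac{35192066}{38595029} + \frac{4919}{i \sqrt{46}} = - \frac{35192066}{38595029} + 4919 \left(- \frac{i \sqrt{46}}{46}\right) = - \frac{35192066}{38595029} - \frac{4919 i \sqrt{46}}{46}$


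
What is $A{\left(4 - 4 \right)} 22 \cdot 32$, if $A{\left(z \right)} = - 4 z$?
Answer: $0$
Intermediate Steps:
$A{\left(4 - 4 \right)} 22 \cdot 32 = - 4 \left(4 - 4\right) 22 \cdot 32 = \left(-4\right) 0 \cdot 22 \cdot 32 = 0 \cdot 22 \cdot 32 = 0 \cdot 32 = 0$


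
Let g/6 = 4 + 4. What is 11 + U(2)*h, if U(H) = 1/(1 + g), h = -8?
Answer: 531/49 ≈ 10.837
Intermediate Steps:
g = 48 (g = 6*(4 + 4) = 6*8 = 48)
U(H) = 1/49 (U(H) = 1/(1 + 48) = 1/49)
11 + U(2)*h = 11 + (1/49)*(-8) = 11 - 8/49 = 531/49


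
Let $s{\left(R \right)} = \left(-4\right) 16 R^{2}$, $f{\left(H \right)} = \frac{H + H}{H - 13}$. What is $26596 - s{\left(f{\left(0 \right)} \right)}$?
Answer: $26596$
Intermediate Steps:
$f{\left(H \right)} = \frac{2 H}{-13 + H}$
$s{\left(R \right)} = - 64 R^{2}$
$26596 - s{\left(f{\left(0 \right)} \right)} = 26596 - - 64 \left(2 \cdot 0 \frac{1}{-13 + 0}\right)^{2} = 26596 - - 64 \left(2 \cdot 0 \frac{1}{-13}\right)^{2} = 26596 - - 64 \left(2 \cdot 0 \left(- \frac{1}{13}\right)\right)^{2} = 26596 - - 64 \cdot 0^{2} = 26596 - \left(-64\right) 0 = 26596 - 0 = 26596 + 0 = 26596$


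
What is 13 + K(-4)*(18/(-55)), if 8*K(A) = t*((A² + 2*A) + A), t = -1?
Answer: 724/55 ≈ 13.164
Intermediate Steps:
K(A) = -3*A/8 - A²/8 (K(A) = (-((A² + 2*A) + A))/8 = (-(A² + 3*A))/8 = (-A² - 3*A)/8 = -3*A/8 - A²/8)
13 + K(-4)*(18/(-55)) = 13 + (-⅛*(-4)*(3 - 4))*(18/(-55)) = 13 + (-⅛*(-4)*(-1))*(18*(-1/55)) = 13 - ½*(-18/55) = 13 + 9/55 = 724/55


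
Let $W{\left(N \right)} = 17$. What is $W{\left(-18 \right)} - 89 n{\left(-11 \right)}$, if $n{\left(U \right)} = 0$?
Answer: $17$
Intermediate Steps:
$W{\left(-18 \right)} - 89 n{\left(-11 \right)} = 17 - 0 = 17 + 0 = 17$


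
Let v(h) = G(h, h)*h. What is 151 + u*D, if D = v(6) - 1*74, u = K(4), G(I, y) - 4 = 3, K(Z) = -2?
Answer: 215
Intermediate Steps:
G(I, y) = 7 (G(I, y) = 4 + 3 = 7)
v(h) = 7*h
u = -2
D = -32 (D = 7*6 - 1*74 = 42 - 74 = -32)
151 + u*D = 151 - 2*(-32) = 151 + 64 = 215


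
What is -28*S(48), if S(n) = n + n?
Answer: -2688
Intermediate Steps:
S(n) = 2*n
-28*S(48) = -56*48 = -28*96 = -2688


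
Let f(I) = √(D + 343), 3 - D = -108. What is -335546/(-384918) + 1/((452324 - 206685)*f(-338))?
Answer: 167773/192459 + √454/111520106 ≈ 0.87173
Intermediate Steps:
D = 111 (D = 3 - 1*(-108) = 3 + 108 = 111)
f(I) = √454 (f(I) = √(111 + 343) = √454)
-335546/(-384918) + 1/((452324 - 206685)*f(-338)) = -335546/(-384918) + 1/((452324 - 206685)*(√454)) = -335546*(-1/384918) + (√454/454)/245639 = 167773/192459 + (√454/454)/245639 = 167773/192459 + √454/111520106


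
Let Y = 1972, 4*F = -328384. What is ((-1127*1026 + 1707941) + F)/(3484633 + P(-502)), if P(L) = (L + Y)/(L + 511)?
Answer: 1408629/10454389 ≈ 0.13474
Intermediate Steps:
F = -82096 (F = (¼)*(-328384) = -82096)
P(L) = (1972 + L)/(511 + L) (P(L) = (L + 1972)/(L + 511) = (1972 + L)/(511 + L))
((-1127*1026 + 1707941) + F)/(3484633 + P(-502)) = ((-1127*1026 + 1707941) - 82096)/(3484633 + (1972 - 502)/(511 - 502)) = ((-1156302 + 1707941) - 82096)/(3484633 + 1470/9) = (551639 - 82096)/(3484633 + (⅑)*1470) = 469543/(3484633 + 490/3) = 469543/(10454389/3) = 469543*(3/10454389) = 1408629/10454389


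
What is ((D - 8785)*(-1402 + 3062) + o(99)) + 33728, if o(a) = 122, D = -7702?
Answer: -27334570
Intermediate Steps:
((D - 8785)*(-1402 + 3062) + o(99)) + 33728 = ((-7702 - 8785)*(-1402 + 3062) + 122) + 33728 = (-16487*1660 + 122) + 33728 = (-27368420 + 122) + 33728 = -27368298 + 33728 = -27334570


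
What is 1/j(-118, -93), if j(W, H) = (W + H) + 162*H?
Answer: -1/15277 ≈ -6.5458e-5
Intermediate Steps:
j(W, H) = W + 163*H (j(W, H) = (H + W) + 162*H = W + 163*H)
1/j(-118, -93) = 1/(-118 + 163*(-93)) = 1/(-118 - 15159) = 1/(-15277) = -1/15277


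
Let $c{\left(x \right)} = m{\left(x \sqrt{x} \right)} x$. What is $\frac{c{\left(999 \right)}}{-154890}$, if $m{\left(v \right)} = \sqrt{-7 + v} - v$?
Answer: $- \frac{111 \sqrt{-7 + 2997 \sqrt{111}}}{17210} + \frac{332667 \sqrt{111}}{17210} \approx 202.51$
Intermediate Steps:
$c{\left(x \right)} = x \left(\sqrt{-7 + x^{\frac{3}{2}}} - x^{\frac{3}{2}}\right)$ ($c{\left(x \right)} = \left(\sqrt{-7 + x \sqrt{x}} - x \sqrt{x}\right) x = \left(\sqrt{-7 + x^{\frac{3}{2}}} - x^{\frac{3}{2}}\right) x = x \left(\sqrt{-7 + x^{\frac{3}{2}}} - x^{\frac{3}{2}}\right)$)
$\frac{c{\left(999 \right)}}{-154890} = \frac{- 999^{\frac{5}{2}} + 999 \sqrt{-7 + 999^{\frac{3}{2}}}}{-154890} = \left(- 2994003 \sqrt{111} + 999 \sqrt{-7 + 2997 \sqrt{111}}\right) \left(- \frac{1}{154890}\right) = - \frac{111 \sqrt{-7 + 2997 \sqrt{111}}}{17210} + \frac{332667 \sqrt{111}}{17210}$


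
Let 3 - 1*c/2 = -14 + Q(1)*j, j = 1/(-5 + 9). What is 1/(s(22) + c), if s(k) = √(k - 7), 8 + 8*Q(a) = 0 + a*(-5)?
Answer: 8912/306409 - 256*√15/306409 ≈ 0.025849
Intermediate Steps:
Q(a) = -1 - 5*a/8 (Q(a) = -1 + (0 + a*(-5))/8 = -1 + (0 - 5*a)/8 = -1 + (-5*a)/8 = -1 - 5*a/8)
s(k) = √(-7 + k)
j = ¼ (j = 1/4 = ¼ ≈ 0.25000)
c = 557/16 (c = 6 - 2*(-14 + (-1 - 5/8*1)*(¼)) = 6 - 2*(-14 + (-1 - 5/8)*(¼)) = 6 - 2*(-14 - 13/8*¼) = 6 - 2*(-14 - 13/32) = 6 - 2*(-461/32) = 6 + 461/16 = 557/16 ≈ 34.813)
1/(s(22) + c) = 1/(√(-7 + 22) + 557/16) = 1/(√15 + 557/16) = 1/(557/16 + √15)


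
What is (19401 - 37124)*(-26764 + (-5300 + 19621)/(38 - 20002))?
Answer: 9469945069691/19964 ≈ 4.7435e+8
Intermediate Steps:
(19401 - 37124)*(-26764 + (-5300 + 19621)/(38 - 20002)) = -17723*(-26764 + 14321/(-19964)) = -17723*(-26764 + 14321*(-1/19964)) = -17723*(-26764 - 14321/19964) = -17723*(-534330817/19964) = 9469945069691/19964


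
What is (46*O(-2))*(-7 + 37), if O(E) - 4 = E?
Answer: 2760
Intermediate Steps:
O(E) = 4 + E
(46*O(-2))*(-7 + 37) = (46*(4 - 2))*(-7 + 37) = (46*2)*30 = 92*30 = 2760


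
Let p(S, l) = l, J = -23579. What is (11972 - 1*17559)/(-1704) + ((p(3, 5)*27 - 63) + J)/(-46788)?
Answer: 25121707/6643896 ≈ 3.7812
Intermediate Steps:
(11972 - 1*17559)/(-1704) + ((p(3, 5)*27 - 63) + J)/(-46788) = (11972 - 1*17559)/(-1704) + ((5*27 - 63) - 23579)/(-46788) = (11972 - 17559)*(-1/1704) + ((135 - 63) - 23579)*(-1/46788) = -5587*(-1/1704) + (72 - 23579)*(-1/46788) = 5587/1704 - 23507*(-1/46788) = 5587/1704 + 23507/46788 = 25121707/6643896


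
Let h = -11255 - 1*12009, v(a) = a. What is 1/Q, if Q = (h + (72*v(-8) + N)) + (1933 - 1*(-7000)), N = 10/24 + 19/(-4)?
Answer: -3/44734 ≈ -6.7063e-5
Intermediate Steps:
h = -23264 (h = -11255 - 12009 = -23264)
N = -13/3 (N = 10*(1/24) + 19*(-¼) = 5/12 - 19/4 = -13/3 ≈ -4.3333)
Q = -44734/3 (Q = (-23264 + (72*(-8) - 13/3)) + (1933 - 1*(-7000)) = (-23264 + (-576 - 13/3)) + (1933 + 7000) = (-23264 - 1741/3) + 8933 = -71533/3 + 8933 = -44734/3 ≈ -14911.)
1/Q = 1/(-44734/3) = -3/44734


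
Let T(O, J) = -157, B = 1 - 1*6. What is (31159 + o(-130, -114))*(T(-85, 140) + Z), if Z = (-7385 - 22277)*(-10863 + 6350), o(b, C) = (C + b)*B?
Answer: 4334396994171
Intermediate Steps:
B = -5 (B = 1 - 6 = -5)
o(b, C) = -5*C - 5*b (o(b, C) = (C + b)*(-5) = -5*C - 5*b)
Z = 133864606 (Z = -29662*(-4513) = 133864606)
(31159 + o(-130, -114))*(T(-85, 140) + Z) = (31159 + (-5*(-114) - 5*(-130)))*(-157 + 133864606) = (31159 + (570 + 650))*133864449 = (31159 + 1220)*133864449 = 32379*133864449 = 4334396994171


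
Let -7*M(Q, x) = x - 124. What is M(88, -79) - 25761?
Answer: -25732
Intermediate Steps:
M(Q, x) = 124/7 - x/7 (M(Q, x) = -(x - 124)/7 = -(-124 + x)/7 = 124/7 - x/7)
M(88, -79) - 25761 = (124/7 - ⅐*(-79)) - 25761 = (124/7 + 79/7) - 25761 = 29 - 25761 = -25732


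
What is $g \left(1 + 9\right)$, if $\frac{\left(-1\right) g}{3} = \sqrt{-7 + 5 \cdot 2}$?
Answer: $- 30 \sqrt{3} \approx -51.962$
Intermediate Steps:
$g = - 3 \sqrt{3}$ ($g = - 3 \sqrt{-7 + 5 \cdot 2} = - 3 \sqrt{-7 + 10} = - 3 \sqrt{3} \approx -5.1962$)
$g \left(1 + 9\right) = - 3 \sqrt{3} \left(1 + 9\right) = - 3 \sqrt{3} \cdot 10 = - 30 \sqrt{3}$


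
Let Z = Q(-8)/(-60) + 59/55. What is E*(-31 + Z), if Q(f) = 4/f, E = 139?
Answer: -5489527/1320 ≈ -4158.7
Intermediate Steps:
Z = 1427/1320 (Z = (4/(-8))/(-60) + 59/55 = (4*(-⅛))*(-1/60) + 59*(1/55) = -½*(-1/60) + 59/55 = 1/120 + 59/55 = 1427/1320 ≈ 1.0811)
E*(-31 + Z) = 139*(-31 + 1427/1320) = 139*(-39493/1320) = -5489527/1320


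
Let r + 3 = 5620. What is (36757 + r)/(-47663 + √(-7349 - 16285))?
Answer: -2019671962/2271785203 - 127122*I*√2626/2271785203 ≈ -0.88902 - 0.0028675*I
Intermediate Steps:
r = 5617 (r = -3 + 5620 = 5617)
(36757 + r)/(-47663 + √(-7349 - 16285)) = (36757 + 5617)/(-47663 + √(-7349 - 16285)) = 42374/(-47663 + √(-23634)) = 42374/(-47663 + 3*I*√2626)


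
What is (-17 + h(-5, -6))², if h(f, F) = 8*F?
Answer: 4225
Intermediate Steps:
(-17 + h(-5, -6))² = (-17 + 8*(-6))² = (-17 - 48)² = (-65)² = 4225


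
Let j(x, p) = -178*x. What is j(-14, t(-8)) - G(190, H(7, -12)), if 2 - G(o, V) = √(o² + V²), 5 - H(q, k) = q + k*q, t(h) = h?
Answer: 2490 + 2*√10706 ≈ 2696.9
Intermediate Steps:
H(q, k) = 5 - q - k*q (H(q, k) = 5 - (q + k*q) = 5 + (-q - k*q) = 5 - q - k*q)
G(o, V) = 2 - √(V² + o²) (G(o, V) = 2 - √(o² + V²) = 2 - √(V² + o²))
j(-14, t(-8)) - G(190, H(7, -12)) = -178*(-14) - (2 - √((5 - 1*7 - 1*(-12)*7)² + 190²)) = 2492 - (2 - √((5 - 7 + 84)² + 36100)) = 2492 - (2 - √(82² + 36100)) = 2492 - (2 - √(6724 + 36100)) = 2492 - (2 - √42824) = 2492 - (2 - 2*√10706) = 2492 + (-2 + 2*√10706) = 2490 + 2*√10706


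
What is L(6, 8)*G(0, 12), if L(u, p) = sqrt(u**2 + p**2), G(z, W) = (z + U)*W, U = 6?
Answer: 720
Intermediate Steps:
G(z, W) = W*(6 + z) (G(z, W) = (z + 6)*W = (6 + z)*W = W*(6 + z))
L(u, p) = sqrt(p**2 + u**2)
L(6, 8)*G(0, 12) = sqrt(8**2 + 6**2)*(12*(6 + 0)) = sqrt(64 + 36)*(12*6) = sqrt(100)*72 = 10*72 = 720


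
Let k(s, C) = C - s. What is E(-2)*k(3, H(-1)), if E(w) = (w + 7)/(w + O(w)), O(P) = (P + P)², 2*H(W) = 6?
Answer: 0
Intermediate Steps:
H(W) = 3 (H(W) = (½)*6 = 3)
O(P) = 4*P² (O(P) = (2*P)² = 4*P²)
E(w) = (7 + w)/(w + 4*w²) (E(w) = (w + 7)/(w + 4*w²) = (7 + w)/(w + 4*w²))
E(-2)*k(3, H(-1)) = ((7 - 2)/((-2)*(1 + 4*(-2))))*(3 - 1*3) = (-½*5/(1 - 8))*(3 - 3) = -½*5/(-7)*0 = -½*(-⅐)*5*0 = (5/14)*0 = 0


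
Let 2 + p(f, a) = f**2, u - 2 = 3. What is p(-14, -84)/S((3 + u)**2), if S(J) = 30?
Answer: 97/15 ≈ 6.4667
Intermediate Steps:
u = 5 (u = 2 + 3 = 5)
p(f, a) = -2 + f**2
p(-14, -84)/S((3 + u)**2) = (-2 + (-14)**2)/30 = (-2 + 196)*(1/30) = 194*(1/30) = 97/15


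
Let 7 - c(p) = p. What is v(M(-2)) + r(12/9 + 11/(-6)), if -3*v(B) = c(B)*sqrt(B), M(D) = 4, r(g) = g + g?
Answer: -3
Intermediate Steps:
c(p) = 7 - p
r(g) = 2*g
v(B) = -sqrt(B)*(7 - B)/3 (v(B) = -(7 - B)*sqrt(B)/3 = -sqrt(B)*(7 - B)/3)
v(M(-2)) + r(12/9 + 11/(-6)) = sqrt(4)*(-7 + 4)/3 + 2*(12/9 + 11/(-6)) = (1/3)*2*(-3) + 2*(12*(1/9) + 11*(-1/6)) = -2 + 2*(4/3 - 11/6) = -2 + 2*(-1/2) = -2 - 1 = -3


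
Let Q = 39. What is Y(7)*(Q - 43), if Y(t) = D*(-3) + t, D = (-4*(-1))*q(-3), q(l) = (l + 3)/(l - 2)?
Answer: -28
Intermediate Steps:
q(l) = (3 + l)/(-2 + l)
D = 0 (D = (-4*(-1))*((3 - 3)/(-2 - 3)) = 4*(0/(-5)) = 4*(-⅕*0) = 4*0 = 0)
Y(t) = t (Y(t) = 0*(-3) + t = 0 + t = t)
Y(7)*(Q - 43) = 7*(39 - 43) = 7*(-4) = -28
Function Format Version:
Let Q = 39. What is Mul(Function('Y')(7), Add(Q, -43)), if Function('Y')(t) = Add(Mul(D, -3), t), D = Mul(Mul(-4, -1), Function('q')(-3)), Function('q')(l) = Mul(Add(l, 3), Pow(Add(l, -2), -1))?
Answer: -28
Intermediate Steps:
Function('q')(l) = Mul(Pow(Add(-2, l), -1), Add(3, l)) (Function('q')(l) = Mul(Add(3, l), Pow(Add(-2, l), -1)) = Mul(Pow(Add(-2, l), -1), Add(3, l)))
D = 0 (D = Mul(Mul(-4, -1), Mul(Pow(Add(-2, -3), -1), Add(3, -3))) = Mul(4, Mul(Pow(-5, -1), 0)) = Mul(4, Mul(Rational(-1, 5), 0)) = Mul(4, 0) = 0)
Function('Y')(t) = t (Function('Y')(t) = Add(Mul(0, -3), t) = Add(0, t) = t)
Mul(Function('Y')(7), Add(Q, -43)) = Mul(7, Add(39, -43)) = Mul(7, -4) = -28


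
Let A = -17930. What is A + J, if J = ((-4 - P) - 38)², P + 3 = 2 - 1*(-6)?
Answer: -15721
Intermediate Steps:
P = 5 (P = -3 + (2 - 1*(-6)) = -3 + (2 + 6) = -3 + 8 = 5)
J = 2209 (J = ((-4 - 1*5) - 38)² = ((-4 - 5) - 38)² = (-9 - 38)² = (-47)² = 2209)
A + J = -17930 + 2209 = -15721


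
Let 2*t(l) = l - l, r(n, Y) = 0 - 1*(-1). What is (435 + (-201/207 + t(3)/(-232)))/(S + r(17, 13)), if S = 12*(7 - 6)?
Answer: 29948/897 ≈ 33.387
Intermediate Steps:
r(n, Y) = 1 (r(n, Y) = 0 + 1 = 1)
t(l) = 0 (t(l) = (l - l)/2 = (1/2)*0 = 0)
S = 12 (S = 12*1 = 12)
(435 + (-201/207 + t(3)/(-232)))/(S + r(17, 13)) = (435 + (-201/207 + 0/(-232)))/(12 + 1) = (435 + (-201*1/207 + 0*(-1/232)))/13 = (435 + (-67/69 + 0))*(1/13) = (435 - 67/69)*(1/13) = (29948/69)*(1/13) = 29948/897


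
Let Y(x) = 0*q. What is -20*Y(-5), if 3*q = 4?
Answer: 0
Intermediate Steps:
q = 4/3 (q = (⅓)*4 = 4/3 ≈ 1.3333)
Y(x) = 0 (Y(x) = 0*(4/3) = 0)
-20*Y(-5) = -20*0 = 0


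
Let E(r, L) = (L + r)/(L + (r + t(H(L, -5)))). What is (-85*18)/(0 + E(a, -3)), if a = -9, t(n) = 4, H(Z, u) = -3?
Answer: -1020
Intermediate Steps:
E(r, L) = (L + r)/(4 + L + r) (E(r, L) = (L + r)/(L + (r + 4)) = (L + r)/(L + (4 + r)) = (L + r)/(4 + L + r))
(-85*18)/(0 + E(a, -3)) = (-85*18)/(0 + (-3 - 9)/(4 - 3 - 9)) = -1530/(0 - 12/(-8)) = -1530/(0 - ⅛*(-12)) = -1530/(0 + 3/2) = -1530/3/2 = -1530*⅔ = -1020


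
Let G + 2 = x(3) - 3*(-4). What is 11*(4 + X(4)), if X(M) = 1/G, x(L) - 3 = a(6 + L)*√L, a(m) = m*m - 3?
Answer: 61193/1391 + 66*√3/1391 ≈ 44.074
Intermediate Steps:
a(m) = -3 + m² (a(m) = m² - 3 = -3 + m²)
x(L) = 3 + √L*(-3 + (6 + L)²) (x(L) = 3 + (-3 + (6 + L)²)*√L = 3 + √L*(-3 + (6 + L)²))
G = 13 + 78*√3 (G = -2 + ((3 + √3*(-3 + (6 + 3)²)) - 3*(-4)) = -2 + ((3 + √3*(-3 + 9²)) + 12) = -2 + ((3 + √3*(-3 + 81)) + 12) = -2 + ((3 + √3*78) + 12) = -2 + ((3 + 78*√3) + 12) = -2 + (15 + 78*√3) = 13 + 78*√3 ≈ 148.10)
X(M) = 1/(13 + 78*√3)
11*(4 + X(4)) = 11*(4 + (-1/1391 + 6*√3/1391)) = 11*(5563/1391 + 6*√3/1391) = 61193/1391 + 66*√3/1391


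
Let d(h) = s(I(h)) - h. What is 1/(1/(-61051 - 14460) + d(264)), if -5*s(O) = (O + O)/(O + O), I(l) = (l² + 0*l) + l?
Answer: -377555/99750036 ≈ -0.0037850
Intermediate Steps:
I(l) = l + l² (I(l) = (l² + 0) + l = l² + l = l + l²)
s(O) = -⅕ (s(O) = -(O + O)/(5*(O + O)) = -2*O/(5*(2*O)) = -2*O*1/(2*O)/5 = -⅕*1 = -⅕)
d(h) = -⅕ - h
1/(1/(-61051 - 14460) + d(264)) = 1/(1/(-61051 - 14460) + (-⅕ - 1*264)) = 1/(1/(-75511) + (-⅕ - 264)) = 1/(-1/75511 - 1321/5) = 1/(-99750036/377555) = -377555/99750036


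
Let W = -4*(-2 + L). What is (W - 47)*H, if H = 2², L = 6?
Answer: -252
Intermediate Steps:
H = 4
W = -16 (W = -4*(-2 + 6) = -4*4 = -16)
(W - 47)*H = (-16 - 47)*4 = -63*4 = -252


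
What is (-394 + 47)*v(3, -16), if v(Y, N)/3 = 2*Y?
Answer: -6246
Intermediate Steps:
v(Y, N) = 6*Y (v(Y, N) = 3*(2*Y) = 6*Y)
(-394 + 47)*v(3, -16) = (-394 + 47)*(6*3) = -347*18 = -6246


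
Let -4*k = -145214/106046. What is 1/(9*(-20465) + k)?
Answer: -12476/2297887789 ≈ -5.4293e-6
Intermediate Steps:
k = 4271/12476 (k = -(-72607)/(2*106046) = -¼*(-4271/3119) = 4271/12476 ≈ 0.34234)
1/(9*(-20465) + k) = 1/(9*(-20465) + 4271/12476) = 1/(-184185 + 4271/12476) = 1/(-2297887789/12476) = -12476/2297887789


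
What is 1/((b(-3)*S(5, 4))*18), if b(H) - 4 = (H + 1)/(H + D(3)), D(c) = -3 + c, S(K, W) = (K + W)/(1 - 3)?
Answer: -1/378 ≈ -0.0026455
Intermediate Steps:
S(K, W) = -K/2 - W/2 (S(K, W) = (K + W)/(-2) = (K + W)*(-1/2) = -K/2 - W/2)
b(H) = 4 + (1 + H)/H (b(H) = 4 + (H + 1)/(H + (-3 + 3)) = 4 + (1 + H)/(H + 0) = 4 + (1 + H)/H)
1/((b(-3)*S(5, 4))*18) = 1/(((5 + 1/(-3))*(-1/2*5 - 1/2*4))*18) = 1/(((5 - 1/3)*(-5/2 - 2))*18) = 1/(((14/3)*(-9/2))*18) = 1/(-21*18) = 1/(-378) = -1/378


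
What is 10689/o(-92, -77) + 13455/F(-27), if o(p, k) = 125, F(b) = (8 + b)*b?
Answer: 796148/7125 ≈ 111.74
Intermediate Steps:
F(b) = b*(8 + b)
10689/o(-92, -77) + 13455/F(-27) = 10689/125 + 13455/((-27*(8 - 27))) = 10689*(1/125) + 13455/((-27*(-19))) = 10689/125 + 13455/513 = 10689/125 + 13455*(1/513) = 10689/125 + 1495/57 = 796148/7125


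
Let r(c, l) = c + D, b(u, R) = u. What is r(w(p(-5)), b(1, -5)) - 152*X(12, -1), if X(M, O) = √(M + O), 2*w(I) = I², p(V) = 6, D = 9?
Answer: 27 - 152*√11 ≈ -477.13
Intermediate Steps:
w(I) = I²/2
r(c, l) = 9 + c (r(c, l) = c + 9 = 9 + c)
r(w(p(-5)), b(1, -5)) - 152*X(12, -1) = (9 + (½)*6²) - 152*√(12 - 1) = (9 + (½)*36) - 152*√11 = (9 + 18) - 152*√11 = 27 - 152*√11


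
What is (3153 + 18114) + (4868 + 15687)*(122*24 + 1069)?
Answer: 82179602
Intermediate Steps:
(3153 + 18114) + (4868 + 15687)*(122*24 + 1069) = 21267 + 20555*(2928 + 1069) = 21267 + 20555*3997 = 21267 + 82158335 = 82179602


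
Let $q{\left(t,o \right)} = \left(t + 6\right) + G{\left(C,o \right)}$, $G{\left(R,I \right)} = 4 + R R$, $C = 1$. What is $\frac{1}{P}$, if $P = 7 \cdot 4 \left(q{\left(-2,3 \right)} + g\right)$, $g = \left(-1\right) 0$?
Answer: $\frac{1}{252} \approx 0.0039683$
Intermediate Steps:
$G{\left(R,I \right)} = 4 + R^{2}$
$g = 0$
$q{\left(t,o \right)} = 11 + t$ ($q{\left(t,o \right)} = \left(t + 6\right) + \left(4 + 1^{2}\right) = \left(6 + t\right) + \left(4 + 1\right) = \left(6 + t\right) + 5 = 11 + t$)
$P = 252$ ($P = 7 \cdot 4 \left(\left(11 - 2\right) + 0\right) = 28 \left(9 + 0\right) = 28 \cdot 9 = 252$)
$\frac{1}{P} = \frac{1}{252}$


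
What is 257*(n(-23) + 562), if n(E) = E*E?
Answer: 280387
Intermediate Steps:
n(E) = E²
257*(n(-23) + 562) = 257*((-23)² + 562) = 257*(529 + 562) = 257*1091 = 280387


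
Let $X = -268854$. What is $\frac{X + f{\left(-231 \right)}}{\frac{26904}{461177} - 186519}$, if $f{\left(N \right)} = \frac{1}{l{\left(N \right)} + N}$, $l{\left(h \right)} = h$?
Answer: $\frac{57283048356173}{39740429633058} \approx 1.4414$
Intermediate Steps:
$f{\left(N \right)} = \frac{1}{2 N}$ ($f{\left(N \right)} = \frac{1}{N + N} = \frac{1}{2 N}$)
$\frac{X + f{\left(-231 \right)}}{\frac{26904}{461177} - 186519} = \frac{-268854 + \frac{1}{2 \left(-231\right)}}{\frac{26904}{461177} - 186519} = \frac{-268854 + \frac{1}{2} \left(- \frac{1}{231}\right)}{26904 \cdot \frac{1}{461177} - 186519} = \frac{-268854 - \frac{1}{462}}{\frac{26904}{461177} - 186519} = - \frac{124210549}{462 \left(- \frac{86018245959}{461177}\right)} = \left(- \frac{124210549}{462}\right) \left(- \frac{461177}{86018245959}\right) = \frac{57283048356173}{39740429633058}$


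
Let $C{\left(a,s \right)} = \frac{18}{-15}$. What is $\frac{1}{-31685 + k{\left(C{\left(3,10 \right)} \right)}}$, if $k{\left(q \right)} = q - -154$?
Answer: $- \frac{5}{157661} \approx -3.1714 \cdot 10^{-5}$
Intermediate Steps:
$C{\left(a,s \right)} = - \frac{6}{5}$ ($C{\left(a,s \right)} = 18 \left(- \frac{1}{15}\right) = - \frac{6}{5}$)
$k{\left(q \right)} = 154 + q$ ($k{\left(q \right)} = q + 154 = 154 + q$)
$\frac{1}{-31685 + k{\left(C{\left(3,10 \right)} \right)}} = \frac{1}{-31685 + \left(154 - \frac{6}{5}\right)} = \frac{1}{-31685 + \frac{764}{5}} = \frac{1}{- \frac{157661}{5}} = - \frac{5}{157661}$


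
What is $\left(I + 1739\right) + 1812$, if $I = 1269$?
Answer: $4820$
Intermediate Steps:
$\left(I + 1739\right) + 1812 = \left(1269 + 1739\right) + 1812 = 3008 + 1812 = 4820$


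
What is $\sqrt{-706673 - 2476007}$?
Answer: $2 i \sqrt{795670} \approx 1784.0 i$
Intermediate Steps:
$\sqrt{-706673 - 2476007} = \sqrt{-3182680} = 2 i \sqrt{795670}$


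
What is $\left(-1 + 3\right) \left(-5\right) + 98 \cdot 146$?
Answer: $14298$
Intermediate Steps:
$\left(-1 + 3\right) \left(-5\right) + 98 \cdot 146 = 2 \left(-5\right) + 14308 = -10 + 14308 = 14298$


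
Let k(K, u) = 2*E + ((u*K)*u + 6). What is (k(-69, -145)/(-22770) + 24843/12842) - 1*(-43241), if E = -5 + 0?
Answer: 3165849482717/73103085 ≈ 43307.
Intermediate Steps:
E = -5
k(K, u) = -4 + K*u**2 (k(K, u) = 2*(-5) + ((u*K)*u + 6) = -10 + ((K*u)*u + 6) = -10 + (K*u**2 + 6) = -10 + (6 + K*u**2) = -4 + K*u**2)
(k(-69, -145)/(-22770) + 24843/12842) - 1*(-43241) = ((-4 - 69*(-145)**2)/(-22770) + 24843/12842) - 1*(-43241) = ((-4 - 69*21025)*(-1/22770) + 24843*(1/12842)) + 43241 = ((-4 - 1450725)*(-1/22770) + 24843/12842) + 43241 = (-1450729*(-1/22770) + 24843/12842) + 43241 = (1450729/22770 + 24843/12842) + 43241 = 4798984232/73103085 + 43241 = 3165849482717/73103085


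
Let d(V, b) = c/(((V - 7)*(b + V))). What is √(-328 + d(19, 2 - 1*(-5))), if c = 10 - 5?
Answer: I*√7981818/156 ≈ 18.11*I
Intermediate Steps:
c = 5
d(V, b) = 5/((-7 + V)*(V + b)) (d(V, b) = 5/(((V - 7)*(b + V))) = 5/(((-7 + V)*(V + b))) = 5*(1/((-7 + V)*(V + b))) = 5/((-7 + V)*(V + b)))
√(-328 + d(19, 2 - 1*(-5))) = √(-328 + 5/(19² - 7*19 - 7*(2 - 1*(-5)) + 19*(2 - 1*(-5)))) = √(-328 + 5/(361 - 133 - 7*(2 + 5) + 19*(2 + 5))) = √(-328 + 5/(361 - 133 - 7*7 + 19*7)) = √(-328 + 5/(361 - 133 - 49 + 133)) = √(-328 + 5/312) = √(-102331/312) = I*√7981818/156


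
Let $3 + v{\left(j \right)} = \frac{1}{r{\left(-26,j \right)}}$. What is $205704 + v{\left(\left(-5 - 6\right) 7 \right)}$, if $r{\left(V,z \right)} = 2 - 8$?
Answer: $\frac{1234205}{6} \approx 2.057 \cdot 10^{5}$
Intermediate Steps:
$r{\left(V,z \right)} = -6$
$v{\left(j \right)} = - \frac{19}{6}$ ($v{\left(j \right)} = -3 + \frac{1}{-6} = -3 - \frac{1}{6} = - \frac{19}{6}$)
$205704 + v{\left(\left(-5 - 6\right) 7 \right)} = 205704 - \frac{19}{6} = \frac{1234205}{6}$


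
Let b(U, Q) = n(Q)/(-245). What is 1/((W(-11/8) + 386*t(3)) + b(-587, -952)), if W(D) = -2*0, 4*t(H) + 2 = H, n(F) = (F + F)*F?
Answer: -10/73019 ≈ -0.00013695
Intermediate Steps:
n(F) = 2*F² (n(F) = (2*F)*F = 2*F²)
t(H) = -½ + H/4
W(D) = 0
b(U, Q) = -2*Q²/245 (b(U, Q) = (2*Q²)/(-245) = (2*Q²)*(-1/245) = -2*Q²/245)
1/((W(-11/8) + 386*t(3)) + b(-587, -952)) = 1/((0 + 386*(-½ + (¼)*3)) - 2/245*(-952)²) = 1/((0 + 386*(-½ + ¾)) - 2/245*906304) = 1/((0 + 386*(¼)) - 36992/5) = 1/((0 + 193/2) - 36992/5) = 1/(193/2 - 36992/5) = 1/(-73019/10) = -10/73019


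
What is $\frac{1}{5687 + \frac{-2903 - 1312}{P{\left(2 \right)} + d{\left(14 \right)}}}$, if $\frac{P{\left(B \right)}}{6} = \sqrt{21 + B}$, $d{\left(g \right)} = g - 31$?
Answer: $\frac{1496819}{8299775548} + \frac{12645 \sqrt{23}}{8299775548} \approx 0.00018765$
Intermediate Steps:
$d{\left(g \right)} = -31 + g$
$P{\left(B \right)} = 6 \sqrt{21 + B}$
$\frac{1}{5687 + \frac{-2903 - 1312}{P{\left(2 \right)} + d{\left(14 \right)}}} = \frac{1}{5687 + \frac{-2903 - 1312}{6 \sqrt{21 + 2} + \left(-31 + 14\right)}} = \frac{1}{5687 - \frac{4215}{6 \sqrt{23} - 17}} = \frac{1}{5687 - \frac{4215}{-17 + 6 \sqrt{23}}}$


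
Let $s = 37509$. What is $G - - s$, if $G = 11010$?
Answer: $48519$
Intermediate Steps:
$G - - s = 11010 - \left(-1\right) 37509 = 11010 - -37509 = 11010 + 37509 = 48519$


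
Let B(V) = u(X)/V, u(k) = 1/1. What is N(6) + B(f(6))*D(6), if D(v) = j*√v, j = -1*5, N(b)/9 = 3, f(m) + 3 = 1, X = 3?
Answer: 27 + 5*√6/2 ≈ 33.124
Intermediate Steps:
u(k) = 1
f(m) = -2 (f(m) = -3 + 1 = -2)
N(b) = 27 (N(b) = 9*3 = 27)
B(V) = 1/V
j = -5
D(v) = -5*√v
N(6) + B(f(6))*D(6) = 27 + (-5*√6)/(-2) = 27 - (-5)*√6/2 = 27 + 5*√6/2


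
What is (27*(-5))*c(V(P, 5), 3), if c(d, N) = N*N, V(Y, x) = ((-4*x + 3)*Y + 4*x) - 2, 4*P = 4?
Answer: -1215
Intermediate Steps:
P = 1 (P = (¼)*4 = 1)
V(Y, x) = -2 + 4*x + Y*(3 - 4*x) (V(Y, x) = ((3 - 4*x)*Y + 4*x) - 2 = (Y*(3 - 4*x) + 4*x) - 2 = (4*x + Y*(3 - 4*x)) - 2 = -2 + 4*x + Y*(3 - 4*x))
c(d, N) = N²
(27*(-5))*c(V(P, 5), 3) = (27*(-5))*3² = -135*9 = -1215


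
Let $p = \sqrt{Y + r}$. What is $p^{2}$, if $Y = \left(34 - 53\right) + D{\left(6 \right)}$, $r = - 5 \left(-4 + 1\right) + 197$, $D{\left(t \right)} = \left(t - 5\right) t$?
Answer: $199$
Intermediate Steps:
$D{\left(t \right)} = t \left(-5 + t\right)$ ($D{\left(t \right)} = \left(-5 + t\right) t = t \left(-5 + t\right)$)
$r = 212$ ($r = \left(-5\right) \left(-3\right) + 197 = 15 + 197 = 212$)
$Y = -13$ ($Y = \left(34 - 53\right) + 6 \left(-5 + 6\right) = -19 + 6 \cdot 1 = -19 + 6 = -13$)
$p = \sqrt{199}$ ($p = \sqrt{-13 + 212} = \sqrt{199} \approx 14.107$)
$p^{2} = \left(\sqrt{199}\right)^{2} = 199$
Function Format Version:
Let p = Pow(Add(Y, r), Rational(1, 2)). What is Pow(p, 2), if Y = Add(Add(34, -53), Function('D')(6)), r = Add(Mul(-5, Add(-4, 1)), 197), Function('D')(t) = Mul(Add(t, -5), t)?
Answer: 199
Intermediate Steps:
Function('D')(t) = Mul(t, Add(-5, t)) (Function('D')(t) = Mul(Add(-5, t), t) = Mul(t, Add(-5, t)))
r = 212 (r = Add(Mul(-5, -3), 197) = Add(15, 197) = 212)
Y = -13 (Y = Add(Add(34, -53), Mul(6, Add(-5, 6))) = Add(-19, Mul(6, 1)) = Add(-19, 6) = -13)
p = Pow(199, Rational(1, 2)) (p = Pow(Add(-13, 212), Rational(1, 2)) = Pow(199, Rational(1, 2)) ≈ 14.107)
Pow(p, 2) = Pow(Pow(199, Rational(1, 2)), 2) = 199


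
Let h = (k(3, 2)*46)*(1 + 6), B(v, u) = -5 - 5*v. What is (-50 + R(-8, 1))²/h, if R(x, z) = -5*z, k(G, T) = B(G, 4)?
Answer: -605/1288 ≈ -0.46972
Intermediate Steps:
k(G, T) = -5 - 5*G
h = -6440 (h = ((-5 - 5*3)*46)*(1 + 6) = ((-5 - 15)*46)*7 = -20*46*7 = -920*7 = -6440)
(-50 + R(-8, 1))²/h = (-50 - 5*1)²/(-6440) = (-50 - 5)²*(-1/6440) = (-55)²*(-1/6440) = 3025*(-1/6440) = -605/1288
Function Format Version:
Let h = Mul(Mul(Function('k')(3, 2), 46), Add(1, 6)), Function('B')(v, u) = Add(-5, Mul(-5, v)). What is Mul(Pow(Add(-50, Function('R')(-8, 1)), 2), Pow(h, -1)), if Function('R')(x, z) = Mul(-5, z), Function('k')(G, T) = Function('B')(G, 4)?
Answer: Rational(-605, 1288) ≈ -0.46972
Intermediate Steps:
Function('k')(G, T) = Add(-5, Mul(-5, G))
h = -6440 (h = Mul(Mul(Add(-5, Mul(-5, 3)), 46), Add(1, 6)) = Mul(Mul(Add(-5, -15), 46), 7) = Mul(Mul(-20, 46), 7) = Mul(-920, 7) = -6440)
Mul(Pow(Add(-50, Function('R')(-8, 1)), 2), Pow(h, -1)) = Mul(Pow(Add(-50, Mul(-5, 1)), 2), Pow(-6440, -1)) = Mul(Pow(Add(-50, -5), 2), Rational(-1, 6440)) = Mul(Pow(-55, 2), Rational(-1, 6440)) = Mul(3025, Rational(-1, 6440)) = Rational(-605, 1288)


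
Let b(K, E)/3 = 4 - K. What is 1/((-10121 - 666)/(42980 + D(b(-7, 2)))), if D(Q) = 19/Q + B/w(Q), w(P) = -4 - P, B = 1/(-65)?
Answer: -3411153428/856110255 ≈ -3.9845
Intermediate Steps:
B = -1/65 (B = 1*(-1/65) = -1/65 ≈ -0.015385)
b(K, E) = 12 - 3*K (b(K, E) = 3*(4 - K) = 12 - 3*K)
D(Q) = 19/Q - 1/(65*(-4 - Q))
1/((-10121 - 666)/(42980 + D(b(-7, 2)))) = 1/((-10121 - 666)/(42980 + 4*(1235 + 309*(12 - 3*(-7)))/(65*(12 - 3*(-7))*(4 + (12 - 3*(-7)))))) = 1/(-10787/(42980 + 4*(1235 + 309*(12 + 21))/(65*(12 + 21)*(4 + (12 + 21))))) = 1/(-10787/(42980 + (4/65)*(1235 + 309*33)/(33*(4 + 33)))) = 1/(-10787/(42980 + (4/65)*(1/33)*(1235 + 10197)/37)) = 1/(-10787/(42980 + (4/65)*(1/33)*(1/37)*11432)) = 1/(-10787/(42980 + 45728/79365)) = 1/(-10787/3411153428/79365) = 1/(-10787*79365/3411153428) = 1/(-856110255/3411153428) = -3411153428/856110255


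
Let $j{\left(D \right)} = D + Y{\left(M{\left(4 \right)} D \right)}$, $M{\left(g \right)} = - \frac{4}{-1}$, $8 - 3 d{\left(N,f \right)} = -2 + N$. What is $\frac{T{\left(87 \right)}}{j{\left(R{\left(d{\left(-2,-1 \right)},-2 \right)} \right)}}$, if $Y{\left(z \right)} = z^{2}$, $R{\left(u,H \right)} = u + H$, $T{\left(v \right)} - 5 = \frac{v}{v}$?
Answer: $\frac{1}{11} \approx 0.090909$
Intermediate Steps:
$d{\left(N,f \right)} = \frac{10}{3} - \frac{N}{3}$ ($d{\left(N,f \right)} = \frac{8}{3} - \frac{-2 + N}{3} = \frac{8}{3} - \left(- \frac{2}{3} + \frac{N}{3}\right) = \frac{10}{3} - \frac{N}{3}$)
$T{\left(v \right)} = 6$ ($T{\left(v \right)} = 5 + \frac{v}{v} = 5 + 1 = 6$)
$M{\left(g \right)} = 4$ ($M{\left(g \right)} = \left(-4\right) \left(-1\right) = 4$)
$R{\left(u,H \right)} = H + u$
$j{\left(D \right)} = D + 16 D^{2}$ ($j{\left(D \right)} = D + \left(4 D\right)^{2} = D + 16 D^{2}$)
$\frac{T{\left(87 \right)}}{j{\left(R{\left(d{\left(-2,-1 \right)},-2 \right)} \right)}} = \frac{6}{\left(-2 + \left(\frac{10}{3} - - \frac{2}{3}\right)\right) \left(1 + 16 \left(-2 + \left(\frac{10}{3} - - \frac{2}{3}\right)\right)\right)} = \frac{6}{\left(-2 + \left(\frac{10}{3} + \frac{2}{3}\right)\right) \left(1 + 16 \left(-2 + \left(\frac{10}{3} + \frac{2}{3}\right)\right)\right)} = \frac{6}{\left(-2 + 4\right) \left(1 + 16 \left(-2 + 4\right)\right)} = \frac{6}{2 \left(1 + 16 \cdot 2\right)} = \frac{6}{2 \left(1 + 32\right)} = \frac{6}{2 \cdot 33} = \frac{6}{66} = 6 \cdot \frac{1}{66} = \frac{1}{11}$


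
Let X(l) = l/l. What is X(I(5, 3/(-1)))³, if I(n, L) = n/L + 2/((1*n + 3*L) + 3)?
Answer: 1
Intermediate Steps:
I(n, L) = 2/(3 + n + 3*L) + n/L (I(n, L) = n/L + 2/((n + 3*L) + 3) = n/L + 2/(3 + n + 3*L) = 2/(3 + n + 3*L) + n/L)
X(l) = 1
X(I(5, 3/(-1)))³ = 1³ = 1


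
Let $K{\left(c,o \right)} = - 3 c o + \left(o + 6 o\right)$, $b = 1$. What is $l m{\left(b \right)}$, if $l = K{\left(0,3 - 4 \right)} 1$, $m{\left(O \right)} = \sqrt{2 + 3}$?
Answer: $- 7 \sqrt{5} \approx -15.652$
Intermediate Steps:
$K{\left(c,o \right)} = 7 o - 3 c o$ ($K{\left(c,o \right)} = - 3 c o + 7 o = 7 o - 3 c o$)
$m{\left(O \right)} = \sqrt{5}$
$l = -7$ ($l = \left(3 - 4\right) \left(7 - 0\right) 1 = \left(3 - 4\right) \left(7 + 0\right) 1 = \left(-1\right) 7 \cdot 1 = \left(-7\right) 1 = -7$)
$l m{\left(b \right)} = - 7 \sqrt{5}$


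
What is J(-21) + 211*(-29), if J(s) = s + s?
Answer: -6161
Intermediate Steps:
J(s) = 2*s
J(-21) + 211*(-29) = 2*(-21) + 211*(-29) = -42 - 6119 = -6161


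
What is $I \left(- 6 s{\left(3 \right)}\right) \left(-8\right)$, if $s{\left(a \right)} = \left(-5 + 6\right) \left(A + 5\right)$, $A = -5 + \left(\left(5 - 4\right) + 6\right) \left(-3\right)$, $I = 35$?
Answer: $-35280$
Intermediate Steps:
$A = -26$ ($A = -5 + \left(1 + 6\right) \left(-3\right) = -5 + 7 \left(-3\right) = -5 - 21 = -26$)
$s{\left(a \right)} = -21$ ($s{\left(a \right)} = \left(-5 + 6\right) \left(-26 + 5\right) = 1 \left(-21\right) = -21$)
$I \left(- 6 s{\left(3 \right)}\right) \left(-8\right) = 35 \left(\left(-6\right) \left(-21\right)\right) \left(-8\right) = 35 \cdot 126 \left(-8\right) = 4410 \left(-8\right) = -35280$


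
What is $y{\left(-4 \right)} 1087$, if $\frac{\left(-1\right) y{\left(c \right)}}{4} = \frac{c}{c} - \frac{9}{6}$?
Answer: $2174$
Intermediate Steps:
$y{\left(c \right)} = 2$ ($y{\left(c \right)} = - 4 \left(\frac{c}{c} - \frac{9}{6}\right) = - 4 \left(1 - \frac{3}{2}\right) = \left(-4\right) \left(- \frac{1}{2}\right) = 2$)
$y{\left(-4 \right)} 1087 = 2 \cdot 1087 = 2174$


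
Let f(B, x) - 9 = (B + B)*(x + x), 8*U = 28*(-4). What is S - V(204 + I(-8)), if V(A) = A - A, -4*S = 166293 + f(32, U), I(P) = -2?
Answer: -82255/2 ≈ -41128.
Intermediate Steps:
U = -14 (U = (28*(-4))/8 = (1/8)*(-112) = -14)
f(B, x) = 9 + 4*B*x (f(B, x) = 9 + (B + B)*(x + x) = 9 + (2*B)*(2*x) = 9 + 4*B*x)
S = -82255/2 (S = -(166293 + (9 + 4*32*(-14)))/4 = -(166293 + (9 - 1792))/4 = -(166293 - 1783)/4 = -1/4*164510 = -82255/2 ≈ -41128.)
V(A) = 0
S - V(204 + I(-8)) = -82255/2 - 1*0 = -82255/2 + 0 = -82255/2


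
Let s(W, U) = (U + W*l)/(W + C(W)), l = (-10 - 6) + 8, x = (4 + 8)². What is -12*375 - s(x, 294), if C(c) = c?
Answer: -215857/48 ≈ -4497.0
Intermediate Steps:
x = 144 (x = 12² = 144)
l = -8 (l = -16 + 8 = -8)
s(W, U) = (U - 8*W)/(2*W) (s(W, U) = (U + W*(-8))/(W + W) = (U - 8*W)/((2*W)) = (U - 8*W)*(1/(2*W)) = (U - 8*W)/(2*W))
-12*375 - s(x, 294) = -12*375 - (-4 + (½)*294/144) = -4500 - (-4 + (½)*294*(1/144)) = -4500 - (-4 + 49/48) = -4500 - 1*(-143/48) = -4500 + 143/48 = -215857/48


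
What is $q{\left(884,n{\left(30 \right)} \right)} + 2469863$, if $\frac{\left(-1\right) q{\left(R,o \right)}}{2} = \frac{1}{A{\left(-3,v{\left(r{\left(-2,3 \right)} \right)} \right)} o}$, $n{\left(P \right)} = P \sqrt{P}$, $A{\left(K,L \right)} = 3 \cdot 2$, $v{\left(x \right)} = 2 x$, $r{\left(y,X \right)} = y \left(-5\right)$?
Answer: $2469863 - \frac{\sqrt{30}}{2700} \approx 2.4699 \cdot 10^{6}$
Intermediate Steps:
$r{\left(y,X \right)} = - 5 y$
$A{\left(K,L \right)} = 6$
$n{\left(P \right)} = P^{\frac{3}{2}}$
$q{\left(R,o \right)} = - \frac{1}{3 o}$ ($q{\left(R,o \right)} = - \frac{2}{6 o} = - 2 \frac{1}{6 o} = - \frac{1}{3 o}$)
$q{\left(884,n{\left(30 \right)} \right)} + 2469863 = - \frac{1}{3 \cdot 30^{\frac{3}{2}}} + 2469863 = - \frac{1}{3 \cdot 30 \sqrt{30}} + 2469863 = - \frac{\frac{1}{900} \sqrt{30}}{3} + 2469863 = - \frac{\sqrt{30}}{2700} + 2469863 = 2469863 - \frac{\sqrt{30}}{2700}$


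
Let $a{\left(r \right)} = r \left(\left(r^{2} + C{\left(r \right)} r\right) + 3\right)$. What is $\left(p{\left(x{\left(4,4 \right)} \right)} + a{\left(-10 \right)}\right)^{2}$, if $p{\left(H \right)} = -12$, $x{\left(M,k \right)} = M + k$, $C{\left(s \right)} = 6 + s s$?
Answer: $91355364$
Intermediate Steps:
$C{\left(s \right)} = 6 + s^{2}$
$a{\left(r \right)} = r \left(3 + r^{2} + r \left(6 + r^{2}\right)\right)$ ($a{\left(r \right)} = r \left(\left(r^{2} + \left(6 + r^{2}\right) r\right) + 3\right) = r \left(\left(r^{2} + r \left(6 + r^{2}\right)\right) + 3\right) = r \left(3 + r^{2} + r \left(6 + r^{2}\right)\right)$)
$\left(p{\left(x{\left(4,4 \right)} \right)} + a{\left(-10 \right)}\right)^{2} = \left(-12 - 10 \left(3 + \left(-10\right)^{2} - 10 \left(6 + \left(-10\right)^{2}\right)\right)\right)^{2} = \left(-12 - 10 \left(3 + 100 - 10 \left(6 + 100\right)\right)\right)^{2} = \left(-12 - 10 \left(3 + 100 - 1060\right)\right)^{2} = \left(-12 - -9570\right)^{2} = \left(-12 + 9570\right)^{2} = 9558^{2} = 91355364$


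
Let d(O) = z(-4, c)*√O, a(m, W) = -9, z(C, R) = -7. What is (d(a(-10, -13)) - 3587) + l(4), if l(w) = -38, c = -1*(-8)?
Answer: -3625 - 21*I ≈ -3625.0 - 21.0*I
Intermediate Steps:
c = 8
d(O) = -7*√O
(d(a(-10, -13)) - 3587) + l(4) = (-21*I - 3587) - 38 = (-3587 - 21*I) - 38 = -3625 - 21*I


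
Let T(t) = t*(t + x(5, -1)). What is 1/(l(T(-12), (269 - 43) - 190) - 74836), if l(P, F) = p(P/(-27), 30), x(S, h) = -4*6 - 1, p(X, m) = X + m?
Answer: -9/673402 ≈ -1.3365e-5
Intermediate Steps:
x(S, h) = -25 (x(S, h) = -24 - 1 = -25)
T(t) = t*(-25 + t) (T(t) = t*(t - 25) = t*(-25 + t))
l(P, F) = 30 - P/27 (l(P, F) = P/(-27) + 30 = P*(-1/27) + 30 = -P/27 + 30 = 30 - P/27)
1/(l(T(-12), (269 - 43) - 190) - 74836) = 1/((30 - (-4)*(-25 - 12)/9) - 74836) = 1/((30 - (-4)*(-37)/9) - 74836) = 1/((30 - 1/27*444) - 74836) = 1/((30 - 148/9) - 74836) = 1/(122/9 - 74836) = 1/(-673402/9) = -9/673402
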